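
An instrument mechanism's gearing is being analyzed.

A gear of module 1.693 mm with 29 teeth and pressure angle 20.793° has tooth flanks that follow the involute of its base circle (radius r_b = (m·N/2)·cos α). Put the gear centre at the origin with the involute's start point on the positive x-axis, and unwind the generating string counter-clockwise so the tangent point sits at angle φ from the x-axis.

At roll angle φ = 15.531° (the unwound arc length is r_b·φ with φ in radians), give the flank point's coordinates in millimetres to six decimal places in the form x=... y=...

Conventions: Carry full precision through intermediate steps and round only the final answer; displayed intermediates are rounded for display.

single-mesh involute tooth geometry (29T wheel at module 1.693)
pitch radius r_p = m·N/2 = 1.693·29/2 = 24.548500
base radius r_b = r_p·cos α = 24.548500·cos 20.793° = 22.949633
roll angle φ = 15.531° = 0.27106709 rad
x = r_b·(cos φ + φ·sin φ) = 23.777347
y = r_b·(sin φ − φ·cos φ) = 0.151248

x=23.777347 y=0.151248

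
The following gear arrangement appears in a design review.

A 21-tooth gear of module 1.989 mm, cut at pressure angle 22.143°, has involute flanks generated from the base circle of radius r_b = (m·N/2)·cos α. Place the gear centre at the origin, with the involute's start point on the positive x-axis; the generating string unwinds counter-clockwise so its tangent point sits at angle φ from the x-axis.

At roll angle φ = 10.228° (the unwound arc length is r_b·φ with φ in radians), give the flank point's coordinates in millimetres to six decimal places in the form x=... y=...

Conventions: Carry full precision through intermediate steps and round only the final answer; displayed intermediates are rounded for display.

single-mesh involute tooth geometry (21T wheel at module 1.989)
pitch radius r_p = m·N/2 = 1.989·21/2 = 20.884500
base radius r_b = r_p·cos α = 20.884500·cos 22.143° = 19.344185
roll angle φ = 10.228° = 0.17851228 rad
x = r_b·(cos φ + φ·sin φ) = 19.649951
y = r_b·(sin φ − φ·cos φ) = 0.036564

x=19.649951 y=0.036564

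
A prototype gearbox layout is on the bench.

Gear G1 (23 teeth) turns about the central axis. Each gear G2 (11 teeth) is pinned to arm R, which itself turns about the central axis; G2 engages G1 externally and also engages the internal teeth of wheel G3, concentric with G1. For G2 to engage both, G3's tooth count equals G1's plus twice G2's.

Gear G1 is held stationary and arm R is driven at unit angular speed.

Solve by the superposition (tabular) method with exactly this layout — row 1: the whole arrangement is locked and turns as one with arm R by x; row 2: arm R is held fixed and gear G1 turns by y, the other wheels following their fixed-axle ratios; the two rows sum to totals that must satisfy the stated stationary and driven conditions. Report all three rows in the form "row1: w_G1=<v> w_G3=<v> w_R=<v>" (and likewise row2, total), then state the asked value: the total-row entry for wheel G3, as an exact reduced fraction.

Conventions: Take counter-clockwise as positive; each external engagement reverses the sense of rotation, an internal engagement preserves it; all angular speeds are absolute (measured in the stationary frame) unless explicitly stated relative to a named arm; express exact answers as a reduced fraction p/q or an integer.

row1: w_G1=1 w_G3=1 w_R=1
row2: w_G1=-1 w_G3=23/45 w_R=0
total: w_G1=0 w_G3=68/45 w_R=1
asked value: 68/45

recognized (axles ride arm R): planetary set, 23/11/45 teeth
row 1 — lock + rotate with arm: ω_sun = ω_ring = ω_arm = x
row 2 — arm fixed, fixed-axis ratios: sun y, ring −(23/45)·y, arm 0
boundary: total ω_sun = x + y = 0 and total ω_arm = x = 1  ⇒  y = -1, x = 1
row 2 ring = −(23/45)·(-1) = 23/45
totals (row 1 + row 2): sun 1 + (-1) = 0, ring 1 + 23/45 = 68/45, arm 1 + 0 = 1
asked cell (total, ring) = 68/45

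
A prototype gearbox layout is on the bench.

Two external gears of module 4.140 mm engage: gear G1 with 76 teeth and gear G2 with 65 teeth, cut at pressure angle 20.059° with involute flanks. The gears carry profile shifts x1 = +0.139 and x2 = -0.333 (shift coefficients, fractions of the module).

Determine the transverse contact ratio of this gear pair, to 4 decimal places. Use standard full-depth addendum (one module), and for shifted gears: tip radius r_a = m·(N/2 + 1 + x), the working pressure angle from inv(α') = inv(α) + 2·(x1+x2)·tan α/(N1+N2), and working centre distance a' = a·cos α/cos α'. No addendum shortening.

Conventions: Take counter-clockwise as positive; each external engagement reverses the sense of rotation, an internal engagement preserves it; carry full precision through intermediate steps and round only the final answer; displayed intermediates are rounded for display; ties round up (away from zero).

single-mesh involute tooth geometry (76T engaging 65T at module 4.140)
base radii: r_b1 = 147.776958, r_b2 = 126.388187
tip radii: r_a1 = 162.035460, r_a2 = 137.311380
inv(α') = inv(20.059°) + 2·(+0.139-0.333)·tan α/(76+65) = 0.01403646  ⇒  α' = 19.61671°
a' = a·cos α / cos α' = 291.8700·cos 20.059°/cos 19.61671° = 291.058290
action lengths: √(r_a1²−r_b1²) = 66.463983, √(r_a2²−r_b2²) = 53.669741
base pitch p_b = π·m·cos α = 12.217237
CR = (66.463983 + 53.669741 − 291.058290·sin 19.61671°)/12.217237 = 1.834932
contact ratio ≈ 1.8349

1.8349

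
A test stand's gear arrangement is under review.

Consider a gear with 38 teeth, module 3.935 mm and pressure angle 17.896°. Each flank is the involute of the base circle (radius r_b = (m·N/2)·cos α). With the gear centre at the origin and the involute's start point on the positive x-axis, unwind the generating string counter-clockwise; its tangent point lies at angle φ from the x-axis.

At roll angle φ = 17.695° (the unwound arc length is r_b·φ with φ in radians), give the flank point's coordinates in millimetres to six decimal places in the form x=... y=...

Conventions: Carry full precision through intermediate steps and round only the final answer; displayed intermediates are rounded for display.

x=74.460097 y=0.691950

class = single-mesh tooth geometry [base-circle involute, m = 3.935, 38T]
pitch radius r_p = m·N/2 = 3.935·38/2 = 74.765000
base radius r_b = r_p·cos α = 74.765000·cos 17.896° = 71.147560
roll angle φ = 17.695° = 0.30883601 rad
x = r_b·(cos φ + φ·sin φ) = 74.460097
y = r_b·(sin φ − φ·cos φ) = 0.691950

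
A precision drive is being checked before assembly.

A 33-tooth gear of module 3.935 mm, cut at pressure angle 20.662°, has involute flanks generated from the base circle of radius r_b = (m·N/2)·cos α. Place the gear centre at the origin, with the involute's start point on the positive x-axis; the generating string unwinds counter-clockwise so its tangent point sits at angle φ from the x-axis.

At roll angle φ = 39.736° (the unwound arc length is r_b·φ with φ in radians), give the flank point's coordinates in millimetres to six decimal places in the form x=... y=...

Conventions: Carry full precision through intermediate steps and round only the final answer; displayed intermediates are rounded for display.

class = single-mesh tooth geometry [base-circle involute, m = 3.935, 33T]
pitch radius r_p = m·N/2 = 3.935·33/2 = 64.927500
base radius r_b = r_p·cos α = 64.927500·cos 20.662° = 60.751250
roll angle φ = 39.736° = 0.69352403 rad
x = r_b·(cos φ + φ·sin φ) = 73.650810
y = r_b·(sin φ − φ·cos φ) = 6.435531

x=73.650810 y=6.435531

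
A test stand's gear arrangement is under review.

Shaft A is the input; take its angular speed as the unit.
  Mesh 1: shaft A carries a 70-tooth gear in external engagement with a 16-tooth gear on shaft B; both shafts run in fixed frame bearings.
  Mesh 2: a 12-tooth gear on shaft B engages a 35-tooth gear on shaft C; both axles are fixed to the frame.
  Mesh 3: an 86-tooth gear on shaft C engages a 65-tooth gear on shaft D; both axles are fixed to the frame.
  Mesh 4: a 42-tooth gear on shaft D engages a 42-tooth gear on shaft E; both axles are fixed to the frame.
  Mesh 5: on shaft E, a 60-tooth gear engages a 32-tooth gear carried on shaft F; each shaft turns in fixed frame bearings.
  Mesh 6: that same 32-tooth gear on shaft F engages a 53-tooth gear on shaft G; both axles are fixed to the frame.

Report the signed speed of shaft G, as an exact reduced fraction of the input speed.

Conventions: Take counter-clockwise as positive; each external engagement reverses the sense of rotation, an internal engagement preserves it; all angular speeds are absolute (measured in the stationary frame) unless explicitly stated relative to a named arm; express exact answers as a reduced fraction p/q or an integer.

1548/689

6-mesh fixed-axis compound train (all bearings frame-fixed)
mesh 1 [70T→16T]: |ω|/ω_in = 1×70/16 = 35/8, sense flips to −
mesh 2 [12T→35T]: |ω|/ω_in = (35/8)×12/35 = 3/2, sense flips to +
mesh 3 [86T→65T]: |ω|/ω_in = (3/2)×86/65 = 129/65, sense flips to −
mesh 4 [42T→42T]: |ω|/ω_in = (129/65)×42/42 = 129/65, sense flips to +
mesh 5 [60T→32T]: |ω|/ω_in = (129/65)×60/32 = 387/104, sense flips to −
mesh 6 [32T→53T]: |ω|/ω_in = (387/104)×32/53 = 1548/689, sense flips to +
signed output speed (× input speed) = 1548/689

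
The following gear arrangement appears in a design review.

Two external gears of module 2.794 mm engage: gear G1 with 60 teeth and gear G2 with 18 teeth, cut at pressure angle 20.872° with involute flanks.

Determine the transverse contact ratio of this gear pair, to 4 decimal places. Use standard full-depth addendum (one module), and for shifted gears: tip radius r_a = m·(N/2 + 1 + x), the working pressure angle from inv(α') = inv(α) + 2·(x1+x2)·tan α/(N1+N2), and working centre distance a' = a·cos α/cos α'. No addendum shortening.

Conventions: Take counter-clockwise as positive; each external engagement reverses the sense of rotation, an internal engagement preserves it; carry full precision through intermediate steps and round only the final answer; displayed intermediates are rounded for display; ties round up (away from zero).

topology: single-mesh involute geometry — m = 2.794, 60T/18T pair
base radii: r_b1 = 78.319622, r_b2 = 23.495887
tip radii: r_a1 = 86.614000, r_a2 = 27.940000
no profile shift: α' = α, a' = a
action lengths: √(r_a1²−r_b1²) = 36.986778, √(r_a2²−r_b2²) = 15.119091
base pitch p_b = π·m·cos α = 8.201612
CR = (36.986778 + 15.119091 − 108.966000·sin 20.87200°)/8.201612 = 1.619597
contact ratio ≈ 1.6196

1.6196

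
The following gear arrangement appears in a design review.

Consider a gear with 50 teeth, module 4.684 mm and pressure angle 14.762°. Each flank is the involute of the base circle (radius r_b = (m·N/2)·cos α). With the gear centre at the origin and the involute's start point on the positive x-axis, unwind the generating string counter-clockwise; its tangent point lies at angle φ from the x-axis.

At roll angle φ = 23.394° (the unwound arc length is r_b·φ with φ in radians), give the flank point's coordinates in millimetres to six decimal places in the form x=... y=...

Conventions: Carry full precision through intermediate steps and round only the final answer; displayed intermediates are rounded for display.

topology: single-mesh involute geometry — m = 4.684, N = 50
pitch radius r_p = m·N/2 = 4.684·50/2 = 117.100000
base radius r_b = r_p·cos α = 117.100000·cos 14.762° = 113.234833
roll angle φ = 23.394° = 0.40830233 rad
x = r_b·(cos φ + φ·sin φ) = 122.283810
y = r_b·(sin φ − φ·cos φ) = 2.526660

x=122.283810 y=2.526660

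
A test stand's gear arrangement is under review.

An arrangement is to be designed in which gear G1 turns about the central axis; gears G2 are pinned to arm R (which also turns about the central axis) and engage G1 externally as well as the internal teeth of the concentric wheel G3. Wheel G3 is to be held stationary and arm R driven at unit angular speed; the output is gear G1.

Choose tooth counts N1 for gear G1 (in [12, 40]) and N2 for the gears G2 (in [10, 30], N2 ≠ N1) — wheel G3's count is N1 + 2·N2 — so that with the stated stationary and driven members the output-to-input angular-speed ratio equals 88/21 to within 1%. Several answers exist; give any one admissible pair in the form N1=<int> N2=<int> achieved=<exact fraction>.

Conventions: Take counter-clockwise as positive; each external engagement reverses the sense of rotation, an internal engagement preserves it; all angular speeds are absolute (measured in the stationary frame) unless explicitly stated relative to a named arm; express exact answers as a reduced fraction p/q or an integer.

planetary set to be sized for 88/21 (Willis relation)
Willis with ω_ring = 0: ω_sun/ω_arm = (N1+N3)/N1; set equal to 88/21  ⇒  N3/N1 = 88/21 − 1 = 67/21
N3 = N1 + 2·N2  ⇒  N2/N1 = (N3/N1 − 1)/2 = (67/21 − 1)/2 = 23/21
smallest multiple with N1 ≥ 12 and N2 ≥ 10: k = 1  ⇒  N1 = 1·21 = 21, N2 = 1·23 = 23 (N1 ≤ 40, N2 ≤ 30, N2 ≠ N1 ✓), N3 = 21 + 2·23 = 67
check: (N1+N3)/N1 with N1 = 21, N3 = 67 gives 88/21; |achieved − target| = 0 ≤ 22/525 ✓

N1=21 N2=23 achieved=88/21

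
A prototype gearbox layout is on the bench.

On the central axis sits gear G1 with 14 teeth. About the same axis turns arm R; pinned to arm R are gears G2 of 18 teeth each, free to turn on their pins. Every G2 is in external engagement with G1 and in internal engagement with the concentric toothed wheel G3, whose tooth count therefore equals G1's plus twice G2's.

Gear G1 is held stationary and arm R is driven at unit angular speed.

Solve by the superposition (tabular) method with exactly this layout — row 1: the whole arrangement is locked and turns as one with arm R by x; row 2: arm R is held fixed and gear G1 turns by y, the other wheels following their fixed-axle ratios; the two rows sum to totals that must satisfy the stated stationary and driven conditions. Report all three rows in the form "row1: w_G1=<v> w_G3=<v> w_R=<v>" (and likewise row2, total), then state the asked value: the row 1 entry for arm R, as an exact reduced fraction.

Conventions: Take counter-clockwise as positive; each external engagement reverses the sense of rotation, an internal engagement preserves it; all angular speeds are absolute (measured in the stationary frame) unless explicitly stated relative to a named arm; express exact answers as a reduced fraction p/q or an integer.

class = planetary set [G3 = 14+2·18 = 50; Willis about the carrier]
row 1 — lock + rotate with arm: ω_sun = ω_ring = ω_arm = x
row 2 (arm held, sun turns y): ω_ring = −(14/50)·y, ω_arm = 0
boundary: total ω_sun = x + y = 0 and total ω_arm = x = 1  ⇒  y = -1, x = 1
row 2 ring = −(14/50)·(-1) = 7/25
totals (row 1 + row 2): sun 1 + (-1) = 0, ring 1 + 7/25 = 32/25, arm 1 + 0 = 1
asked cell (row1, arm) = 1

row1: w_G1=1 w_G3=1 w_R=1
row2: w_G1=-1 w_G3=7/25 w_R=0
total: w_G1=0 w_G3=32/25 w_R=1
asked value: 1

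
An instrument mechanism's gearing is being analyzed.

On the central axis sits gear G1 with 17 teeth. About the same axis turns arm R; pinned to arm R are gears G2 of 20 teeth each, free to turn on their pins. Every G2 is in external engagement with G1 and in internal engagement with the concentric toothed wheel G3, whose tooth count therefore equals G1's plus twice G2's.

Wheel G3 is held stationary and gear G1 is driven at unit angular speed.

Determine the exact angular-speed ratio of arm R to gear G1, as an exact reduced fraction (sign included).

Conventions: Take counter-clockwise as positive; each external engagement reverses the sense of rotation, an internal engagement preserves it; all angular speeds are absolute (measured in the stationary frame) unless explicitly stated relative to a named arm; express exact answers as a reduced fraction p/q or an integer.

17/74

planetary set (17T centre, 20T on arm, 57T internal) — Willis relation
ring teeth: 17 + 2·20 = 57
17(ω_sun−ω_arm) = −57(ω_ring−ω_arm),  ω_ring = 0, ω_sun = 1
17(1−ω_arm) = −57(0−ω_arm)  ⇒  74·ω_arm = 17  ⇒  ω_arm = 17/74
ω_out/ω_in = 17/74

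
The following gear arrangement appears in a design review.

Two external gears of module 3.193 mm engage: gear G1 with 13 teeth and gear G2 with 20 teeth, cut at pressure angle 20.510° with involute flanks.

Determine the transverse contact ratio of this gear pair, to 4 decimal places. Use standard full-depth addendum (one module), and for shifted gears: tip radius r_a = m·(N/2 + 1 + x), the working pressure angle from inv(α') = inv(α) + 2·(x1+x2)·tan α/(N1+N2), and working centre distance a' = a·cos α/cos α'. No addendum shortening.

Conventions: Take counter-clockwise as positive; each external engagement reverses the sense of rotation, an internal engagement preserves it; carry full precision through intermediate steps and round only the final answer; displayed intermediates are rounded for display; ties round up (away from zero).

1.4844

topology: single-mesh involute geometry — m = 3.193, 13T/20T pair
base radii: r_b1 = 19.438894, r_b2 = 29.905991
tip radii: r_a1 = 23.947500, r_a2 = 35.123000
no profile shift: α' = α, a' = a
action lengths: √(r_a1²−r_b1²) = 13.986141, √(r_a2²−r_b2²) = 18.418926
base pitch p_b = π·m·cos α = 9.395244
CR = (13.986141 + 18.418926 − 52.684500·sin 20.51000°)/9.395244 = 1.484363
contact ratio ≈ 1.4844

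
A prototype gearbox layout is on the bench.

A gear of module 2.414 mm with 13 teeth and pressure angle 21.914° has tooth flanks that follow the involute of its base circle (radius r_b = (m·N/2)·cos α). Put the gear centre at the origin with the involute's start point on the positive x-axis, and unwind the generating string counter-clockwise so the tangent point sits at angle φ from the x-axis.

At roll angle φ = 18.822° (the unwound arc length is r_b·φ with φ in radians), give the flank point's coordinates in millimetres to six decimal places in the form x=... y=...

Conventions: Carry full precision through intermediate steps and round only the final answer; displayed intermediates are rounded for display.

class = single-mesh tooth geometry [base-circle involute, m = 2.414, 13T]
pitch radius r_p = m·N/2 = 2.414·13/2 = 15.691000
base radius r_b = r_p·cos α = 15.691000·cos 21.914° = 14.557248
roll angle φ = 18.822° = 0.32850587 rad
x = r_b·(cos φ + φ·sin φ) = 15.321664
y = r_b·(sin φ − φ·cos φ) = 0.170174

x=15.321664 y=0.170174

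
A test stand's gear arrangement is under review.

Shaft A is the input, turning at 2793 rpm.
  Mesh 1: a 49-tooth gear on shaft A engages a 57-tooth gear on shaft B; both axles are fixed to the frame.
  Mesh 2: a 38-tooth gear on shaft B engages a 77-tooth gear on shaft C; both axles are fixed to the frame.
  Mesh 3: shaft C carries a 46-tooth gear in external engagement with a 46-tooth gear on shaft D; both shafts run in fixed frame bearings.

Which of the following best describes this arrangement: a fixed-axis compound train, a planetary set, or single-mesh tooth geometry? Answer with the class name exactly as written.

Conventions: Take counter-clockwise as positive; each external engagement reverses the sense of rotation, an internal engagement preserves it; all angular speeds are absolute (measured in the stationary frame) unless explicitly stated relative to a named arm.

class = fixed-axis compound train [3 meshes; 3 ratios multiply, 3 sense flips]
classification: fixed-axis compound train

fixed-axis compound train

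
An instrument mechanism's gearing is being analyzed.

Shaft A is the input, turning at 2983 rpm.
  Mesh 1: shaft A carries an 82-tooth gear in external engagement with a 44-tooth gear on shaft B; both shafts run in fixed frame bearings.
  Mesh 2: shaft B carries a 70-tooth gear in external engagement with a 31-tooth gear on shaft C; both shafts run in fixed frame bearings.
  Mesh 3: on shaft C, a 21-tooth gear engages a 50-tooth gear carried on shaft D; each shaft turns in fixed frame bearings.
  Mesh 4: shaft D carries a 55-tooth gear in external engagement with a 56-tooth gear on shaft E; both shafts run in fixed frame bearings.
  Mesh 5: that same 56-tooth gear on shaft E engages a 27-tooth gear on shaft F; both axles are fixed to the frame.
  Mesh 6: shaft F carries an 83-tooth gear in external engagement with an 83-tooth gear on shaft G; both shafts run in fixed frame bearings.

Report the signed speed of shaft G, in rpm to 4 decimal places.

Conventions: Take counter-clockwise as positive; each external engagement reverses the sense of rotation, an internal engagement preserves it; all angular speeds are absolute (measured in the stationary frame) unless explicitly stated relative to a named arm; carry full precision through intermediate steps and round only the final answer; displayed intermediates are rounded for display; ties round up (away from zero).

+10739.8692 rpm

class = fixed-axis compound train [6 meshes; 6 ratios multiply, 6 sense flips]
mesh 1 [82T→44T]: ω = 2983.0000×82/44 = 5559.2273 rpm, sense flips to −
mesh 2 [70T→31T]: ω = 5559.2273×70/31 = 12553.0938 rpm, sense flips to +
mesh 3 [21T→50T]: ω = 12553.0938×21/50 = 5272.2994 rpm, sense flips to −
mesh 4 [55T→56T]: ω = 5272.2994×55/56 = 5178.1512 rpm, sense flips to +
mesh 5 [56T→27T]: ω = 5178.1512×56/27 = 10739.8692 rpm, sense flips to −
mesh 6 [83T→83T]: ω = 10739.8692×83/83 = 10739.8692 rpm, sense flips to +
signed output speed = +10739.8692 rpm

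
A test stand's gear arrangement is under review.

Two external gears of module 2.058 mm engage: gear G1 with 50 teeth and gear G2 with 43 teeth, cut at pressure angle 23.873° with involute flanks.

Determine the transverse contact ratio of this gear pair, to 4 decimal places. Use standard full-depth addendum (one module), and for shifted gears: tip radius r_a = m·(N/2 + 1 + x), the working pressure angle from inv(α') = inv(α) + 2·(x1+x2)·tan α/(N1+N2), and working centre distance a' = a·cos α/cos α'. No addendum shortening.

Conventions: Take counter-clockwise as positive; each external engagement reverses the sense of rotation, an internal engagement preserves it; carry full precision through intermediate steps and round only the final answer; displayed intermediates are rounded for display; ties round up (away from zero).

1.5687

recognized (one external pair, fixed centres): single-mesh tooth geometry, m = 2.058, N1 = 50, N2 = 43
base radii: r_b1 = 47.048184, r_b2 = 40.461438
tip radii: r_a1 = 53.508000, r_a2 = 46.305000
no profile shift: α' = α, a' = a
action lengths: √(r_a1²−r_b1²) = 25.486751, √(r_a2²−r_b2²) = 22.517217
base pitch p_b = π·m·cos α = 5.912249
CR = (25.486751 + 22.517217 − 95.697000·sin 23.87300°)/5.912249 = 1.568670
contact ratio ≈ 1.5687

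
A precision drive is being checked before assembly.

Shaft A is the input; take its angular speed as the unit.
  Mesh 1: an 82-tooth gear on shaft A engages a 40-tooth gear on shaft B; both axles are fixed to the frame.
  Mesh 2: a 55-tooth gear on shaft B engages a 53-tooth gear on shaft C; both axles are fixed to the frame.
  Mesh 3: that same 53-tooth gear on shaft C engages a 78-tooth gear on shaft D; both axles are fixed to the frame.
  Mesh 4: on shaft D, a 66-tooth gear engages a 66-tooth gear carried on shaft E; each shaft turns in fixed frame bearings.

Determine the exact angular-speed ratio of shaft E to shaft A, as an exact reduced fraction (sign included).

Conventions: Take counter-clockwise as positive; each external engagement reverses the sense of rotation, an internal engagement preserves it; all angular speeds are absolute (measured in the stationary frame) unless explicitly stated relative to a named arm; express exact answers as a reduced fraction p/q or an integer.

451/312

class = fixed-axis compound train [4 meshes; 4 ratios multiply, 4 sense flips]
mesh 1 [82T→40T]: running ratio 41/20, sense −
mesh 2 [55T→53T]: running ratio 451/212, sense +
mesh 3 [53T→78T]: running ratio 451/312, sense −
mesh 4 [66T→66T]: running ratio 451/312, sense +
ω_out/ω_in = 451/312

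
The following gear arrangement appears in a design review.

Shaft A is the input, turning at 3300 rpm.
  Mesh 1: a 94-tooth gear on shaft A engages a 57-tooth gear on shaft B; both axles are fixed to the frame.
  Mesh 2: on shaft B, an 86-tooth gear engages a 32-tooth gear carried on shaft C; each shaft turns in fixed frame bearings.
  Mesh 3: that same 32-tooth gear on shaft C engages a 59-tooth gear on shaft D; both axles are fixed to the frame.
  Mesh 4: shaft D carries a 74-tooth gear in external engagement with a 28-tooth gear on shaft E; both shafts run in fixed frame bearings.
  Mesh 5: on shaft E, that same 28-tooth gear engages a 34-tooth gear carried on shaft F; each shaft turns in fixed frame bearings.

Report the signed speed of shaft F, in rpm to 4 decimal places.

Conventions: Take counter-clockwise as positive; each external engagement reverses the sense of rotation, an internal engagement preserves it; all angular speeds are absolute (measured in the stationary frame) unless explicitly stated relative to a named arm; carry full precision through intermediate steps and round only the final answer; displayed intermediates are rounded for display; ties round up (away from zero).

-17264.9840 rpm

topology: fixed-axis compound train — 5 meshes, A→F
mesh 1 [94T→57T]: ω = 3300.0000×94/57 = 5442.1053 rpm, sense flips to −
mesh 2 [86T→32T]: ω = 5442.1053×86/32 = 14625.6579 rpm, sense flips to +
mesh 3 [32T→59T]: ω = 14625.6579×32/59 = 7932.5602 rpm, sense flips to −
mesh 4 [74T→28T]: ω = 7932.5602×74/28 = 20964.6234 rpm, sense flips to +
mesh 5 [28T→34T]: ω = 20964.6234×28/34 = 17264.9840 rpm, sense flips to −
signed output speed = -17264.9840 rpm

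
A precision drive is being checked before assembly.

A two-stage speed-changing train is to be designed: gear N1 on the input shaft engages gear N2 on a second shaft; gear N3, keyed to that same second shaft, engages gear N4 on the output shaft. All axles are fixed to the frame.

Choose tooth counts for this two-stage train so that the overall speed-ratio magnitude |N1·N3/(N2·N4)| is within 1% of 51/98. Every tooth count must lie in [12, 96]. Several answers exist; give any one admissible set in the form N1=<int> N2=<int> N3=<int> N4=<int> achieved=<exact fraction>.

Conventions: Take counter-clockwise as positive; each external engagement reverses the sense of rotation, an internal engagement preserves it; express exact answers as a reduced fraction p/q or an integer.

N1=12 N2=14 N3=17 N4=28 achieved=51/98

2-stage fixed-axis compound train for ratio 51/98
target = 51/98 in lowest terms: an exact hit needs N1·N3 = k·51 and N2·N4 = k·98 for one integer k, every count in [12, 96]; additionally prefer no 1:1 stage (N1 ≠ N2, N3 ≠ N4)
k = 1…3: no 1:1-free in-range split of k·51 and k·98 into factor pairs; take k = 4
k = 4: N1·N3 = 204 = 12·17, N2·N4 = 392 = 14·28
achieved = 12·17/(14·28) = 51/98; |achieved − target| = 0 ≤ 51/9800 ✓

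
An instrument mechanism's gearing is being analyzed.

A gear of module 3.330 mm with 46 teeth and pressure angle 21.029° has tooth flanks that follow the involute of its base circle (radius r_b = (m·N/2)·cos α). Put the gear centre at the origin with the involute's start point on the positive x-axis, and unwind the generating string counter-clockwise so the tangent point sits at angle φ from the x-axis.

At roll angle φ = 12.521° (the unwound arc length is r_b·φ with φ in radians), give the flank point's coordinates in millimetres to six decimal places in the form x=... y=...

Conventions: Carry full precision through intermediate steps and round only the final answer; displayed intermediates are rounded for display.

single-mesh involute tooth geometry (46T wheel at module 3.330)
pitch radius r_p = m·N/2 = 3.330·46/2 = 76.590000
base radius r_b = r_p·cos α = 76.590000·cos 21.029° = 71.489023
roll angle φ = 12.521° = 0.21853268 rad
x = r_b·(cos φ + φ·sin φ) = 73.175731
y = r_b·(sin φ − φ·cos φ) = 0.247509

x=73.175731 y=0.247509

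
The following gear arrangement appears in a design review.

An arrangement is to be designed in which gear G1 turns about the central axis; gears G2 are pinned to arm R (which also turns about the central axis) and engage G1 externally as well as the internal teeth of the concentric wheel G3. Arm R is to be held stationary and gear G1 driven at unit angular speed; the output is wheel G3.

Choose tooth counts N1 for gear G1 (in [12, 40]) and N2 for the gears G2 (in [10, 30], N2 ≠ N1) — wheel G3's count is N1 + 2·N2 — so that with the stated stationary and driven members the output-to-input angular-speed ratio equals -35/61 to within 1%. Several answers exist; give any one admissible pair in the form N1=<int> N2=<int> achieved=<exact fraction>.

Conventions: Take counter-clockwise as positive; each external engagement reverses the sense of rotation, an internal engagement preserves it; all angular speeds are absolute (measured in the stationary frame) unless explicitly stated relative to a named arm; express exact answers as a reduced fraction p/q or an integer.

class = planetary set [ratio -35/61 wanted; Willis about the carrier]
Willis with ω_arm = 0: ω_ring/ω_sun = −N1/N3; set equal to -35/61  ⇒  N3/N1 = −1/(-35/61) = 61/35
N3 = N1 + 2·N2  ⇒  N2/N1 = (N3/N1 − 1)/2 = (61/35 − 1)/2 = 13/35
smallest multiple with N1 ≥ 12 and N2 ≥ 10: k = 1  ⇒  N1 = 1·35 = 35, N2 = 1·13 = 13 (N1 ≤ 40, N2 ≤ 30, N2 ≠ N1 ✓), N3 = 35 + 2·13 = 61
check: −N1/N3 with N1 = 35, N3 = 61 gives -35/61; |achieved − target| = 0 ≤ 7/1220 ✓

N1=35 N2=13 achieved=-35/61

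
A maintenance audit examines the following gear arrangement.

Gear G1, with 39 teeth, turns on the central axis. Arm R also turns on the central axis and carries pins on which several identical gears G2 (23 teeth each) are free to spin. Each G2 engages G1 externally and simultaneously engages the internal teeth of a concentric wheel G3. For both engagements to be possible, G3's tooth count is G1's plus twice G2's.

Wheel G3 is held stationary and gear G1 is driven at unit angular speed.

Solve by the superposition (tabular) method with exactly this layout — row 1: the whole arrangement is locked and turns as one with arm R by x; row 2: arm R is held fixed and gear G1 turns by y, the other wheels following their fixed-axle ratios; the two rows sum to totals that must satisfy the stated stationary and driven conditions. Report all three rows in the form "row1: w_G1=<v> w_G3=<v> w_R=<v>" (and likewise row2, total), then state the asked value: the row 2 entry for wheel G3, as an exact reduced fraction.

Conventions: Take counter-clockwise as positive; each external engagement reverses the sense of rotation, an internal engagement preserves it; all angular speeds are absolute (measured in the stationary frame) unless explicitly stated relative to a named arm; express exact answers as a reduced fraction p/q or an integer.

row1: w_G1=39/124 w_G3=39/124 w_R=39/124
row2: w_G1=85/124 w_G3=-39/124 w_R=0
total: w_G1=1 w_G3=0 w_R=39/124
asked value: -39/124

planetary set (39T centre, 23T on arm, 85T internal) — Willis relation
row 1 — lock + rotate with arm: ω_sun = ω_ring = ω_arm = x
row 2: sun turns y, ring = −(39/85)·y, arm 0
boundary: total ω_ring = x − (39/85)·y = 0 and total ω_sun = x + y = 1  ⇒  y = 85/124, x = 39/124
row 2 ring = −(39/85)·85/124 = -39/124
totals (row 1 + row 2): sun 39/124 + 85/124 = 1, ring 39/124 + (-39/124) = 0, arm 39/124 + 0 = 39/124
asked cell (row2, ring) = -39/124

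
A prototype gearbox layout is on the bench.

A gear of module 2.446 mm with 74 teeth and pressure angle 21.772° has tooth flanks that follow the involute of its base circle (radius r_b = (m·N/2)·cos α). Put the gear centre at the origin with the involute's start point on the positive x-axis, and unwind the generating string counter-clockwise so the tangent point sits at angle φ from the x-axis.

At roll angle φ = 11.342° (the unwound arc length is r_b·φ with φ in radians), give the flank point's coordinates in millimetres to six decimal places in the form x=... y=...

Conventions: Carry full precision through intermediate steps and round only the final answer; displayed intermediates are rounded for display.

x=85.676871 y=0.216469

single-mesh involute tooth geometry (74T wheel at module 2.446)
pitch radius r_p = m·N/2 = 2.446·74/2 = 90.502000
base radius r_b = r_p·cos α = 90.502000·cos 21.772° = 84.046239
roll angle φ = 11.342° = 0.19795524 rad
x = r_b·(cos φ + φ·sin φ) = 85.676871
y = r_b·(sin φ − φ·cos φ) = 0.216469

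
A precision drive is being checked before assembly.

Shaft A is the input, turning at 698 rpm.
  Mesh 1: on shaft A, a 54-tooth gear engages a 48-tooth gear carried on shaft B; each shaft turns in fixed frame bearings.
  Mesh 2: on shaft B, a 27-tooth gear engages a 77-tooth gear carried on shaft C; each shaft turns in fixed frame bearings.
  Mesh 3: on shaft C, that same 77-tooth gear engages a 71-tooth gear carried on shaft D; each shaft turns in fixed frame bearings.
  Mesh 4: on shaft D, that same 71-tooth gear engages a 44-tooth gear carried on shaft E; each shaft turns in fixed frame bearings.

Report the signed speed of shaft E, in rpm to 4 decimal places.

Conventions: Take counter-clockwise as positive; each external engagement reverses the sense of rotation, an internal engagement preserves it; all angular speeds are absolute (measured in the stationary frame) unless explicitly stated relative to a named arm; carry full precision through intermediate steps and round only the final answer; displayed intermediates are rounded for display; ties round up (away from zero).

4-mesh fixed-axis compound train (all bearings frame-fixed)
mesh 1 [54T→48T]: ω = 698.0000×54/48 = 785.2500 rpm, sense flips to −
mesh 2 [27T→77T]: ω = 785.2500×27/77 = 275.3474 rpm, sense flips to +
mesh 3 [77T→71T]: ω = 275.3474×77/71 = 298.6162 rpm, sense flips to −
mesh 4 [71T→44T]: ω = 298.6162×71/44 = 481.8580 rpm, sense flips to +
signed output speed = +481.8580 rpm

+481.8580 rpm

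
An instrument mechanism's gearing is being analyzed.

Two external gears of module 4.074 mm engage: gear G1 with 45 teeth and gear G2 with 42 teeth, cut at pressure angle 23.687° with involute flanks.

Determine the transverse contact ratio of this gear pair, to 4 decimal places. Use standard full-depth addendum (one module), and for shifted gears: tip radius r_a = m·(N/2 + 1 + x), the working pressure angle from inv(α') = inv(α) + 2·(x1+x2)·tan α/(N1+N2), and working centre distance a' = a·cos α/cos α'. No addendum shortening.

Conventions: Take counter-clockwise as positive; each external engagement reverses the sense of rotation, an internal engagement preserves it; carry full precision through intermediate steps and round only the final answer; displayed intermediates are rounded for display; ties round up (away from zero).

1.5678

class = single-mesh tooth geometry [involute pair 45T × 42T, m = 4.074]
base radii: r_b1 = 83.942569, r_b2 = 78.346398
tip radii: r_a1 = 95.739000, r_a2 = 89.628000
no profile shift: α' = α, a' = a
action lengths: √(r_a1²−r_b1²) = 46.039127, √(r_a2²−r_b2²) = 43.531831
base pitch p_b = π·m·cos α = 11.720594
CR = (46.039127 + 43.531831 − 177.219000·sin 23.68700°)/11.720594 = 1.567753
contact ratio ≈ 1.5678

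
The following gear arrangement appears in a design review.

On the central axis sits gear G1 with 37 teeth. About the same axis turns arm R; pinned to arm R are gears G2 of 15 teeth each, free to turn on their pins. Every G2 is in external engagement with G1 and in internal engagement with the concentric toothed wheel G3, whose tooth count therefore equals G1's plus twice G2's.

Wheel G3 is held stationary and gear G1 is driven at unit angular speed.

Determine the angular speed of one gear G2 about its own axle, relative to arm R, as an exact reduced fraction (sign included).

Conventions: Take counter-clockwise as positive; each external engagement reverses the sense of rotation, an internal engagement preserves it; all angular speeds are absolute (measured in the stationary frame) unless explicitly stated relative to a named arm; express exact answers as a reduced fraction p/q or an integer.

planetary set (37T centre, 15T on arm, 67T internal) — Willis relation
ring teeth: 37 + 2·15 = 67
37(ω_sun−ω_arm) = −67(ω_ring−ω_arm),  ω_ring = 0, ω_sun = 1
37(1−ω_arm) = −67(0−ω_arm)  ⇒  104·ω_arm = 37  ⇒  ω_arm = 37/104
sun–planet mesh: 37·(1−37/104) = −15·(ω_p−ω_arm)  ⇒  ω_p−ω_arm = -2479/1560
exact speed ratio = -2479/1560

-2479/1560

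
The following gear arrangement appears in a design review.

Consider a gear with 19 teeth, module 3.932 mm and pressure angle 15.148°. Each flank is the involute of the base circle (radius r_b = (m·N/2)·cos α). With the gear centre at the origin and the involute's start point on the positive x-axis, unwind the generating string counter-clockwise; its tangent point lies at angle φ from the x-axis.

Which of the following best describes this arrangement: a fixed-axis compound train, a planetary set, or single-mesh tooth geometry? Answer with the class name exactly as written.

topology: single-mesh involute geometry — m = 3.932, N = 19
classification: single-mesh tooth geometry

single-mesh tooth geometry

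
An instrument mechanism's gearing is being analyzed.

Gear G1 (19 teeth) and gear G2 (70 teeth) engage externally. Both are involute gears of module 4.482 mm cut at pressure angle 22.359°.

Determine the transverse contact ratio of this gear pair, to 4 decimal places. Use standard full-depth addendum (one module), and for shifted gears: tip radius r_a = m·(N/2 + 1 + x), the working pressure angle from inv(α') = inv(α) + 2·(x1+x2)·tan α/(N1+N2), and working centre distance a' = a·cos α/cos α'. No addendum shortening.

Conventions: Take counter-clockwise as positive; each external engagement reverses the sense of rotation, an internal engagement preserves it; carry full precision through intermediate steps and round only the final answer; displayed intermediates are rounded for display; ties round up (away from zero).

1.5758

topology: single-mesh involute geometry — m = 4.482, 19T/70T pair
base radii: r_b1 = 39.377846, r_b2 = 145.076276
tip radii: r_a1 = 47.061000, r_a2 = 161.352000
no profile shift: α' = α, a' = a
action lengths: √(r_a1²−r_b1²) = 25.770583, √(r_a2²−r_b2²) = 70.621117
base pitch p_b = π·m·cos α = 13.022016
CR = (25.770583 + 70.621117 − 199.449000·sin 22.35900°)/13.022016 = 1.575760
contact ratio ≈ 1.5758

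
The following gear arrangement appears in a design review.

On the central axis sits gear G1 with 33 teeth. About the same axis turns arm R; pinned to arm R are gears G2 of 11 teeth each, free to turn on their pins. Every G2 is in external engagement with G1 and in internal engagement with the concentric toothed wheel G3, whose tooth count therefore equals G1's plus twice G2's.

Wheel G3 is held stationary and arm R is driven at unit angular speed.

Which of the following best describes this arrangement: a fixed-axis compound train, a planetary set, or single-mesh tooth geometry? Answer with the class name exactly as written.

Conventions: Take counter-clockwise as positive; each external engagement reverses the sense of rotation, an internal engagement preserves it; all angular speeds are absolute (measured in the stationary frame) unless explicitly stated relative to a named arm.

planetary set

planetary set (33T centre, 11T on arm, 55T internal) — Willis relation
classification: planetary set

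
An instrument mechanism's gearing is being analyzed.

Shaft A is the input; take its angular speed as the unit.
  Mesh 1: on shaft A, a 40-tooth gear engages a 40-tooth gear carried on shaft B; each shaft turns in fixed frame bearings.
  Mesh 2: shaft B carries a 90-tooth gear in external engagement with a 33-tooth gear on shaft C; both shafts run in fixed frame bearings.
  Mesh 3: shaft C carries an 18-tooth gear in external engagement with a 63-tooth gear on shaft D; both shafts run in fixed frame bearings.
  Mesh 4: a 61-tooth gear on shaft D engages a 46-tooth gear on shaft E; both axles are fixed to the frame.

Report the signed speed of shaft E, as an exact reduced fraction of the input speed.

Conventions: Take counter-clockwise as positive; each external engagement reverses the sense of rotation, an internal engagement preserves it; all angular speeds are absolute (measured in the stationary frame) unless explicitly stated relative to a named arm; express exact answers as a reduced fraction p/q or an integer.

4-mesh fixed-axis compound train (all bearings frame-fixed)
mesh 1 [40T→40T]: |ω|/ω_in = 1×40/40 = 1, sense flips to −
mesh 2 [90T→33T]: |ω|/ω_in = 1×90/33 = 30/11, sense flips to +
mesh 3 [18T→63T]: |ω|/ω_in = (30/11)×18/63 = 60/77, sense flips to −
mesh 4 [61T→46T]: |ω|/ω_in = (60/77)×61/46 = 1830/1771, sense flips to +
signed output speed (× input speed) = 1830/1771

1830/1771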